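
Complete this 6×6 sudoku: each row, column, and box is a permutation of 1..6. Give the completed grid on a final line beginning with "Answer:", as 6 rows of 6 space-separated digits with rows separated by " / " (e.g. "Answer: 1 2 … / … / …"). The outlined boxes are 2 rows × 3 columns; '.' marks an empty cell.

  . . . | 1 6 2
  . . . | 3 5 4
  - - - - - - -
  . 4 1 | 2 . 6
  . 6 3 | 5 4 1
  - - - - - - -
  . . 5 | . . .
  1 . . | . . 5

Step 1. [r5c6∈{3}] nothing but 3 survives at r5c6. So r5c6=3.
Step 2. [r5c2∈{2}] nothing but 2 survives at r5c2 ⇒ r5c2=2.
Step 3. [r1c1∈{3,4,5}] in col 1, 3 fits only at r1c1 ⇒ r1c1=3.
Step 4. [r5c1∈{4,6}] r5c1 is the only open cell in col 1 admitting 4. So r5c1=4.
Step 5. [r2c1∈{2,6}] across col 1, 6 lands solely at r2c1. So r2c1=6.
Step 6. [r6c4∈{4,6}] in row 6, 4 fits only at r6c4. So r6c4=4.
Step 7. [r2c3∈{2}] nothing but 2 survives at r2c3 ⇒ r2c3=2.
Step 8. [r4c1∈{2}] only 2 remains possible at r4c1, so r4c1=2.
Step 9. [r6c5∈{2}] r6c5 has the single candidate 2. So r6c5=2.
Step 10. [r1c3∈{4}] r1c3 is down to just 4 ⇒ r1c3=4.
Step 11. [r5c4∈{6}] r5c4's peers cover all but 6 ⇒ r5c4=6.
Step 12. [r1c2∈{5}] only 5 remains possible at r1c2. So r1c2=5.
Step 13. [r2c2∈{1}] r2c2 is down to just 1, so r2c2=1.
Step 14. [r3c1∈{5}] r3c1 has the single candidate 5 ⇒ r3c1=5.
Step 15. [r6c2∈{3}] only 3 remains possible at r6c2. So r6c2=3.
Step 16. [r6c3∈{6}] r6c3's peers cover all but 6, so r6c3=6.
Step 17. [r5c5∈{1}] nothing but 1 survives at r5c5 ⇒ r5c5=1.
Step 18. [r3c5∈{3}] only 3 remains possible at r3c5. So r3c5=3.

Answer: 3 5 4 1 6 2 / 6 1 2 3 5 4 / 5 4 1 2 3 6 / 2 6 3 5 4 1 / 4 2 5 6 1 3 / 1 3 6 4 2 5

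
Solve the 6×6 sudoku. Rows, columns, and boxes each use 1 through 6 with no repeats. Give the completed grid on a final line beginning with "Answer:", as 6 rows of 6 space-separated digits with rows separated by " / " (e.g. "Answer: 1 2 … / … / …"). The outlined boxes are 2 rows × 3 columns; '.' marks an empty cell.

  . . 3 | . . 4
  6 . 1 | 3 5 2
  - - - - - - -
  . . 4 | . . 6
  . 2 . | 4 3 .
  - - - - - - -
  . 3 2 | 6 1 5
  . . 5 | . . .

Step 1. [r4c1∈{1,5}] row 4 places 5 nowhere but r4c1 ⇒ r4c1=5.
Step 2. [r3c2∈{1}] nothing but 1 survives at r3c2. So r3c2=1.
Step 3. [r6c5∈{2,4}] across col 5, 4 lands solely at r6c5, so r6c5=4.
Step 4. [r6c4∈{2}] r6c4 has the single candidate 2, so r6c4=2.
Step 5. [r2c2∈{4}] r2c2 has the single candidate 4. So r2c2=4.
Step 6. [r4c3∈{6}] nothing but 6 survives at r4c3 ⇒ r4c3=6.
Step 7. [r6c6∈{3}] r6c6 has the single candidate 3. So r6c6=3.
Step 8. [r4c6∈{1}] nothing but 1 survives at r4c6. So r4c6=1.
Step 9. [r3c5∈{2}] r3c5 is down to just 2, so r3c5=2.
Step 10. [r1c1∈{2}] r1c1 is down to just 2 ⇒ r1c1=2.
Step 11. [r3c1∈{3}] r3c1's peers cover all but 3 ⇒ r3c1=3.
Step 12. [r6c2∈{6}] nothing but 6 survives at r6c2 ⇒ r6c2=6.
Step 13. [r5c1∈{4}] nothing but 4 survives at r5c1. So r5c1=4.
Step 14. [r3c4∈{5}] only 5 remains possible at r3c4. So r3c4=5.
Step 15. [r1c4∈{1}] nothing but 1 survives at r1c4, so r1c4=1.
Step 16. [r1c5∈{6}] nothing but 6 survives at r1c5. So r1c5=6.
Step 17. [r6c1∈{1}] r6c1 is down to just 1. So r6c1=1.
Step 18. [r1c2∈{5}] only 5 remains possible at r1c2. So r1c2=5.

Answer: 2 5 3 1 6 4 / 6 4 1 3 5 2 / 3 1 4 5 2 6 / 5 2 6 4 3 1 / 4 3 2 6 1 5 / 1 6 5 2 4 3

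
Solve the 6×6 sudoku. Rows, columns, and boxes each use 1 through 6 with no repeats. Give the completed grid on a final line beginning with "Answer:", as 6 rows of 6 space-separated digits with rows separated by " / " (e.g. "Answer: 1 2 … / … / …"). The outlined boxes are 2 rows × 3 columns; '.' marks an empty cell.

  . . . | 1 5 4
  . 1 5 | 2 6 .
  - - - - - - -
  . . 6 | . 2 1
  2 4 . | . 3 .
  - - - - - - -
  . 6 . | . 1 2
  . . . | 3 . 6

Step 1. [r5c4∈{4,5}] 5 has one home in box 6: r5c4, so r5c4=5.
Step 2. [r6c1∈{1,4,5}] r6c1 is the only open cell in col 1 admitting 1 ⇒ r6c1=1.
Step 3. [r6c2∈{2,5}] 5 has one home in row 6: r6c2, so r6c2=5.
Step 4. [r6c3∈{2,4}] in row 6, 2 fits only at r6c3 ⇒ r6c3=2.
Step 5. [r1c3∈{3}] r1c3's peers cover all but 3, so r1c3=3.
Step 6. [r5c1∈{3,4}] r5c1 is the only open cell in row 5 admitting 3. So r5c1=3.
Step 7. [r4c4∈{6}] r4c4's peers cover all but 6, so r4c4=6.
Step 8. [r2c6∈{3}] only 3 remains possible at r2c6 ⇒ r2c6=3.
Step 9. [r5c3∈{4}] only 4 remains possible at r5c3. So r5c3=4.
Step 10. [r4c3∈{1}] only 1 remains possible at r4c3 ⇒ r4c3=1.
Step 11. [r6c5∈{4}] r6c5's peers cover all but 4. So r6c5=4.
Step 12. [r2c1∈{4}] nothing but 4 survives at r2c1 ⇒ r2c1=4.
Step 13. [r3c2∈{3}] r3c2 has the single candidate 3. So r3c2=3.
Step 14. [r1c2∈{2}] r1c2 is down to just 2, so r1c2=2.
Step 15. [r4c6∈{5}] r4c6 has the single candidate 5. So r4c6=5.
Step 16. [r3c4∈{4}] r3c4's peers cover all but 4, so r3c4=4.
Step 17. [r3c1∈{5}] only 5 remains possible at r3c1, so r3c1=5.
Step 18. [r1c1∈{6}] nothing but 6 survives at r1c1 ⇒ r1c1=6.

Answer: 6 2 3 1 5 4 / 4 1 5 2 6 3 / 5 3 6 4 2 1 / 2 4 1 6 3 5 / 3 6 4 5 1 2 / 1 5 2 3 4 6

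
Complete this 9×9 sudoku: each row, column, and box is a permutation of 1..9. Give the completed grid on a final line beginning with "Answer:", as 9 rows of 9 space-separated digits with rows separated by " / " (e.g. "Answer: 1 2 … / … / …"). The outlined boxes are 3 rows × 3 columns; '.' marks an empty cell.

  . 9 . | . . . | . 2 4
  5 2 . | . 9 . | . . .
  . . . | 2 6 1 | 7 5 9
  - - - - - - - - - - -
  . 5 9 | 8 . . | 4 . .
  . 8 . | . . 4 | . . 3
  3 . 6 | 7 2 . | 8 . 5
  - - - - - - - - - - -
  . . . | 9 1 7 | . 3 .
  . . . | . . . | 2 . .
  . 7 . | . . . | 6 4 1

Step 1. [r8c5∈{3,4,5,8}] 4 has one home in col 5: r8c5. So r8c5=4.
Step 2. [r2c3∈{1,3,4,7,8}] across row 2, 7 lands solely at r2c3 ⇒ r2c3=7.
Step 3. [r5c4∈{1,5,6}] col 4 places 1 nowhere but r5c4. So r5c4=1.
Step 4. [r9c6∈{2,3,5,8}] 2 has one home in col 6: r9c6, so r9c6=2.
Step 5. [r8c4∈{3,5,6}] across col 4, 6 lands solely at r8c4, so r8c4=6.
Step 6. [r5c8∈{6,7,9}] row 5 places 6 nowhere but r5c8 ⇒ r5c8=6.
Step 7. [r7c9∈{8}] r7c9 has the single candidate 8, so r7c9=8.
Step 8. [r6c2∈{1,4}] row 6 places 4 nowhere but r6c2, so r6c2=4.
Step 9. [r4c1∈{1,2,7}] in box 4, 1 fits only at r4c1, so r4c1=1.
Step 10. [r1c3∈{1,3,8}] in box 1, 1 fits only at r1c3 ⇒ r1c3=1.
Step 11. [r1c7∈{3}] r1c7 has the single candidate 3, so r1c7=3.
Step 12. [r1c4∈{5}] r1c4 has the single candidate 5, so r1c4=5.
Step 13. [r9c4∈{3}] r9c4's peers cover all but 3, so r9c4=3.
Step 14. [r1c6∈{8}] nothing but 8 survives at r1c6. So r1c6=8.
Step 15. [r9c5∈{5,8}] r9c5 is the only open cell in col 5 admitting 8, so r9c5=8.
Step 16. [r8c8∈{7,9}] box 9 places 9 nowhere but r8c8, so r8c8=9.
Step 17. [r9c3∈{5}] r9c3's peers cover all but 5. So r9c3=5.
Step 18. [r3c2∈{3}] r3c2 has the single candidate 3. So r3c2=3.
Step 19. [r5c3∈{2}] r5c3's peers cover all but 2 ⇒ r5c3=2.
Step 20. [r7c1∈{2,4,6}] r7c1 is the only open cell in row 7 admitting 2, so r7c1=2.
Step 21. [r3c1∈{4,8}] in col 1, 4 fits only at r3c1. So r3c1=4.
Step 22. [r2c7∈{1}] nothing but 1 survives at r2c7. So r2c7=1.
Step 23. [r8c1∈{8}] r8c1's peers cover all but 8, so r8c1=8.
Step 24. [r8c9∈{7}] r8c9's peers cover all but 7 ⇒ r8c9=7.
Step 25. [r4c5∈{3}] r4c5 has the single candidate 3 ⇒ r4c5=3.
Step 26. [r3c3∈{8}] only 8 remains possible at r3c3. So r3c3=8.
Step 27. [r1c5∈{7}] only 7 remains possible at r1c5. So r1c5=7.
Step 28. [r4c9∈{2}] nothing but 2 survives at r4c9. So r4c9=2.
Step 29. [r8c6∈{5}] r8c6's peers cover all but 5 ⇒ r8c6=5.
Step 30. [r4c6∈{6}] nothing but 6 survives at r4c6 ⇒ r4c6=6.
Step 31. [r4c8∈{7}] nothing but 7 survives at r4c8. So r4c8=7.
Step 32. [r2c8∈{8}] r2c8's peers cover all but 8, so r2c8=8.
Step 33. [r7c2∈{6}] r7c2 has the single candidate 6, so r7c2=6.
Step 34. [r2c9∈{6}] r2c9 is down to just 6, so r2c9=6.
Step 35. [r6c8∈{1}] r6c8's peers cover all but 1, so r6c8=1.
Step 36. [r7c7∈{5}] r7c7 has the single candidate 5. So r7c7=5.
Step 37. [r5c5∈{5}] r5c5 has the single candidate 5, so r5c5=5.
Step 38. [r2c4∈{4}] r2c4's peers cover all but 4. So r2c4=4.
Step 39. [r7c3∈{4}] nothing but 4 survives at r7c3. So r7c3=4.
Step 40. [r9c1∈{9}] r9c1's peers cover all but 9. So r9c1=9.
Step 41. [r5c7∈{9}] r5c7 has the single candidate 9, so r5c7=9.
Step 42. [r8c3∈{3}] r8c3 is down to just 3. So r8c3=3.
Step 43. [r2c6∈{3}] r2c6 has the single candidate 3. So r2c6=3.
Step 44. [r6c6∈{9}] only 9 remains possible at r6c6. So r6c6=9.
Step 45. [r1c1∈{6}] nothing but 6 survives at r1c1 ⇒ r1c1=6.
Step 46. [r5c1∈{7}] only 7 remains possible at r5c1. So r5c1=7.
Step 47. [r8c2∈{1}] r8c2 has the single candidate 1. So r8c2=1.

Answer: 6 9 1 5 7 8 3 2 4 / 5 2 7 4 9 3 1 8 6 / 4 3 8 2 6 1 7 5 9 / 1 5 9 8 3 6 4 7 2 / 7 8 2 1 5 4 9 6 3 / 3 4 6 7 2 9 8 1 5 / 2 6 4 9 1 7 5 3 8 / 8 1 3 6 4 5 2 9 7 / 9 7 5 3 8 2 6 4 1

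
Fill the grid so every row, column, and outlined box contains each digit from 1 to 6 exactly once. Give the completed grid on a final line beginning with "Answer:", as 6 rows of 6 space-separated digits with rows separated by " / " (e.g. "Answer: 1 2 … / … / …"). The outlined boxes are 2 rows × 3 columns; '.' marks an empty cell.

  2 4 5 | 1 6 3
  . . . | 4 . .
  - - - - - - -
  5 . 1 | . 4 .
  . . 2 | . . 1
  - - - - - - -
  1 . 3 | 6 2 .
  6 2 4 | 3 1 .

Step 1. [r3c2∈{3,6}] r3c2 is the only open cell in row 3 admitting 3, so r3c2=3.
Step 2. [r2c6∈{2,5}] 2 has one home in row 2: r2c6 ⇒ r2c6=2.
Step 3. [r2c2∈{1,6}] in row 2, 1 fits only at r2c2 ⇒ r2c2=1.
Step 4. [r2c5∈{5}] r2c5 has the single candidate 5 ⇒ r2c5=5.
Step 5. [r5c2∈{5}] only 5 remains possible at r5c2, so r5c2=5.
Step 6. [r4c1∈{4}] nothing but 4 survives at r4c1 ⇒ r4c1=4.
Step 7. [r2c3∈{6}] r2c3 has the single candidate 6. So r2c3=6.
Step 8. [r6c6∈{5}] only 5 remains possible at r6c6 ⇒ r6c6=5.
Step 9. [r4c2∈{6}] r4c2's peers cover all but 6 ⇒ r4c2=6.
Step 10. [r5c6∈{4}] r5c6 has the single candidate 4 ⇒ r5c6=4.
Step 11. [r3c4∈{2}] only 2 remains possible at r3c4 ⇒ r3c4=2.
Step 12. [r4c4∈{5}] r4c4's peers cover all but 5, so r4c4=5.
Step 13. [r4c5∈{3}] r4c5 is down to just 3 ⇒ r4c5=3.
Step 14. [r3c6∈{6}] nothing but 6 survives at r3c6, so r3c6=6.
Step 15. [r2c1∈{3}] r2c1 has the single candidate 3. So r2c1=3.

Answer: 2 4 5 1 6 3 / 3 1 6 4 5 2 / 5 3 1 2 4 6 / 4 6 2 5 3 1 / 1 5 3 6 2 4 / 6 2 4 3 1 5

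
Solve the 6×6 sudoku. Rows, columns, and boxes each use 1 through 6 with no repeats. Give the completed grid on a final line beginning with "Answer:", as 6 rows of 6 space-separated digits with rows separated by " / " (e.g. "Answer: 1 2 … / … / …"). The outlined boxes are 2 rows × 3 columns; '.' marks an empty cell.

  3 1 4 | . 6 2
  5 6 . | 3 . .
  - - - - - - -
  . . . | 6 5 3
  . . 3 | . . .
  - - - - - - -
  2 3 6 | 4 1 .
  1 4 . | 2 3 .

Step 1. [r2c6∈{1,4}] across row 2, 1 lands solely at r2c6, so r2c6=1.
Step 2. [r3c2∈{2}] r3c2 is down to just 2. So r3c2=2.
Step 3. [r4c6∈{4}] only 4 remains possible at r4c6, so r4c6=4.
Step 4. [r6c6∈{5,6}] in row 6, 6 fits only at r6c6. So r6c6=6.
Step 5. [r6c3∈{5}] r6c3 has the single candidate 5, so r6c3=5.
Step 6. [r4c4∈{1}] nothing but 1 survives at r4c4, so r4c4=1.
Step 7. [r5c6∈{5}] only 5 remains possible at r5c6. So r5c6=5.
Step 8. [r4c1∈{6}] r4c1's peers cover all but 6, so r4c1=6.
Step 9. [r4c5∈{2}] r4c5 has the single candidate 2. So r4c5=2.
Step 10. [r2c5∈{4}] nothing but 4 survives at r2c5 ⇒ r2c5=4.
Step 11. [r1c4∈{5}] r1c4 has the single candidate 5 ⇒ r1c4=5.
Step 12. [r2c3∈{2}] r2c3 is down to just 2, so r2c3=2.
Step 13. [r3c3∈{1}] nothing but 1 survives at r3c3. So r3c3=1.
Step 14. [r4c2∈{5}] r4c2 is down to just 5. So r4c2=5.
Step 15. [r3c1∈{4}] r3c1 is down to just 4 ⇒ r3c1=4.

Answer: 3 1 4 5 6 2 / 5 6 2 3 4 1 / 4 2 1 6 5 3 / 6 5 3 1 2 4 / 2 3 6 4 1 5 / 1 4 5 2 3 6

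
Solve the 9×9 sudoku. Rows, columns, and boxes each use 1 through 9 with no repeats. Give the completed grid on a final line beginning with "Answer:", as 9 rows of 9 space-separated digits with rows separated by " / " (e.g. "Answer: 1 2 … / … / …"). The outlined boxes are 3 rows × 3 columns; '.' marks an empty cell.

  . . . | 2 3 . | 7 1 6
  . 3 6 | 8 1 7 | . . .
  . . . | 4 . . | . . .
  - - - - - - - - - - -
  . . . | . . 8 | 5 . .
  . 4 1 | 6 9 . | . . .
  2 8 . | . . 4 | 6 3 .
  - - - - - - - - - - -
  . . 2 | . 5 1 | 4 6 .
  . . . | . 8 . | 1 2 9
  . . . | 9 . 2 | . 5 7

Step 1. [r6c3∈{5,7,9}] 9 has one home in row 6: r6c3. So r6c3=9.
Step 2. [r5c1∈{3,5,7}] across box 4, 5 lands solely at r5c1. So r5c1=5.
Step 3. [r3c2∈{1,2,5,7,9}] across col 2, 2 lands solely at r3c2 ⇒ r3c2=2.
Step 4. [r3c1∈{1,7,8,9}] 1 has one home in row 3: r3c1 ⇒ r3c1=1.
Step 5. [r4c8∈{4,7,9}] in row 4, 9 fits only at r4c8, so r4c8=9.
Step 6. [r3c3∈{5,7,8}] r3c3 is the only open cell in row 3 admitting 7, so r3c3=7.
Step 7. [r4c3∈{3}] r4c3 is down to just 3. So r4c3=3.
Step 8. [r3c8∈{8}] r3c8's peers cover all but 8. So r3c8=8.
Step 9. [r4c9∈{1,2,4}] 4 has one home in row 4: r4c9. So r4c9=4.
Step 10. [r9c5∈{4,6}] r9c5 is the only open cell in col 5 admitting 4. So r9c5=4.
Step 11. [r8c6∈{3,6}] box 8 places 6 nowhere but r8c6. So r8c6=6.
Step 12. [r9c3∈{8}] r9c3 has the single candidate 8 ⇒ r9c3=8.
Step 13. [r6c5∈{7}] nothing but 7 survives at r6c5, so r6c5=7.
Step 14. [r9c7∈{3}] only 3 remains possible at r9c7 ⇒ r9c7=3.
Step 15. [r1c1∈{4,8,9}] row 1 places 8 nowhere but r1c1. So r1c1=8.
Step 16. [r1c3∈{4,5}] in row 1, 4 fits only at r1c3. So r1c3=4.
Step 17. [r2c1∈{9}] nothing but 9 survives at r2c1, so r2c1=9.
Step 18. [r2c7∈{2}] r2c7 is down to just 2. So r2c7=2.
Step 19. [r9c1∈{6}] nothing but 6 survives at r9c1, so r9c1=6.
Step 20. [r4c1∈{7}] nothing but 7 survives at r4c1. So r4c1=7.
Step 21. [r7c1∈{3}] r7c1 has the single candidate 3, so r7c1=3.
Step 22. [r1c6∈{5,9}] in row 1, 9 fits only at r1c6 ⇒ r1c6=9.
Step 23. [r7c4∈{7}] r7c4's peers cover all but 7. So r7c4=7.
Step 24. [r5c9∈{2,8}] in row 5, 2 fits only at r5c9. So r5c9=2.
Step 25. [r3c9∈{3,5}] in row 3, 3 fits only at r3c9. So r3c9=3.
Step 26. [r6c9∈{1}] r6c9 is down to just 1, so r6c9=1.
Step 27. [r8c2∈{5,7}] 7 has one home in row 8: r8c2, so r8c2=7.
Step 28. [r8c4∈{3}] r8c4 has the single candidate 3, so r8c4=3.
Step 29. [r6c4∈{5}] r6c4's peers cover all but 5. So r6c4=5.
Step 30. [r1c2∈{5}] r1c2 has the single candidate 5. So r1c2=5.
Step 31. [r5c7∈{8}] r5c7 has the single candidate 8, so r5c7=8.
Step 32. [r7c2∈{9}] r7c2 is down to just 9 ⇒ r7c2=9.
Step 33. [r4c2∈{6}] r4c2 is down to just 6. So r4c2=6.
Step 34. [r8c1∈{4}] r8c1's peers cover all but 4. So r8c1=4.
Step 35. [r3c6∈{5}] r3c6 is down to just 5, so r3c6=5.
Step 36. [r9c2∈{1}] r9c2 has the single candidate 1. So r9c2=1.
Step 37. [r4c4∈{1}] r4c4 is down to just 1. So r4c4=1.
Step 38. [r7c9∈{8}] r7c9's peers cover all but 8, so r7c9=8.
Step 39. [r5c8∈{7}] only 7 remains possible at r5c8, so r5c8=7.
Step 40. [r3c5∈{6}] r3c5 is down to just 6 ⇒ r3c5=6.
Step 41. [r5c6∈{3}] r5c6's peers cover all but 3, so r5c6=3.
Step 42. [r8c3∈{5}] r8c3 is down to just 5 ⇒ r8c3=5.
Step 43. [r3c7∈{9}] r3c7 has the single candidate 9 ⇒ r3c7=9.
Step 44. [r2c8∈{4}] r2c8's peers cover all but 4, so r2c8=4.
Step 45. [r2c9∈{5}] only 5 remains possible at r2c9, so r2c9=5.
Step 46. [r4c5∈{2}] r4c5's peers cover all but 2 ⇒ r4c5=2.

Answer: 8 5 4 2 3 9 7 1 6 / 9 3 6 8 1 7 2 4 5 / 1 2 7 4 6 5 9 8 3 / 7 6 3 1 2 8 5 9 4 / 5 4 1 6 9 3 8 7 2 / 2 8 9 5 7 4 6 3 1 / 3 9 2 7 5 1 4 6 8 / 4 7 5 3 8 6 1 2 9 / 6 1 8 9 4 2 3 5 7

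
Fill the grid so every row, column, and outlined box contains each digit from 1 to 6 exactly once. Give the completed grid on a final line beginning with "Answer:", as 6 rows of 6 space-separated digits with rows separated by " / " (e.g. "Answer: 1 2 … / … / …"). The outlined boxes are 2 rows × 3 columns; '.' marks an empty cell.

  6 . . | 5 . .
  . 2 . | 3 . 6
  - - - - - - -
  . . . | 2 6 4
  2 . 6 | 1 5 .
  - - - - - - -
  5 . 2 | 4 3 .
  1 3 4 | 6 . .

Step 1. [r3c2∈{1,5}] 5 has one home in col 2: r3c2, so r3c2=5.
Step 2. [r1c2∈{1,4}] r1c2 is the only open cell in col 2 admitting 1. So r1c2=1.
Step 3. [r1c6∈{2}] nothing but 2 survives at r1c6. So r1c6=2.
Step 4. [r2c5∈{1,4}] across row 2, 1 lands solely at r2c5. So r2c5=1.
Step 5. [r3c3∈{1,3}] r3c3 is the only open cell in row 3 admitting 1 ⇒ r3c3=1.
Step 6. [r5c2∈{6}] nothing but 6 survives at r5c2. So r5c2=6.
Step 7. [r4c2∈{4}] r4c2's peers cover all but 4 ⇒ r4c2=4.
Step 8. [r6c5∈{2}] r6c5's peers cover all but 2 ⇒ r6c5=2.
Step 9. [r5c6∈{1}] r5c6 has the single candidate 1 ⇒ r5c6=1.
Step 10. [r1c5∈{4}] r1c5 is down to just 4. So r1c5=4.
Step 11. [r2c3∈{5}] only 5 remains possible at r2c3 ⇒ r2c3=5.
Step 12. [r4c6∈{3}] nothing but 3 survives at r4c6, so r4c6=3.
Step 13. [r6c6∈{5}] r6c6 is down to just 5 ⇒ r6c6=5.
Step 14. [r1c3∈{3}] nothing but 3 survives at r1c3 ⇒ r1c3=3.
Step 15. [r3c1∈{3}] nothing but 3 survives at r3c1, so r3c1=3.
Step 16. [r2c1∈{4}] only 4 remains possible at r2c1 ⇒ r2c1=4.

Answer: 6 1 3 5 4 2 / 4 2 5 3 1 6 / 3 5 1 2 6 4 / 2 4 6 1 5 3 / 5 6 2 4 3 1 / 1 3 4 6 2 5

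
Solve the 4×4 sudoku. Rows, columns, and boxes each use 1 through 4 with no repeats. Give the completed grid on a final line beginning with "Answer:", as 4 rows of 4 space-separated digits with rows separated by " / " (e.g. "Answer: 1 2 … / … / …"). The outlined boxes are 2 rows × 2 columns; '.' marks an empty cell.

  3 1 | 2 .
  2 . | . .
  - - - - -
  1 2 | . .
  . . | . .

Step 1. [r1c4∈{4}] r1c4 has the single candidate 4, so r1c4=4.
Step 2. [r3c4∈{3}] r3c4 has the single candidate 3. So r3c4=3.
Step 3. [r4c1∈{4}] nothing but 4 survives at r4c1 ⇒ r4c1=4.
Step 4. [r4c3∈{1}] r4c3 is down to just 1 ⇒ r4c3=1.
Step 5. [r3c3∈{4}] r3c3's peers cover all but 4. So r3c3=4.
Step 6. [r2c3∈{3}] r2c3 is down to just 3, so r2c3=3.
Step 7. [r2c4∈{1}] nothing but 1 survives at r2c4. So r2c4=1.
Step 8. [r4c4∈{2}] only 2 remains possible at r4c4. So r4c4=2.
Step 9. [r4c2∈{3}] only 3 remains possible at r4c2, so r4c2=3.
Step 10. [r2c2∈{4}] only 4 remains possible at r2c2, so r2c2=4.

Answer: 3 1 2 4 / 2 4 3 1 / 1 2 4 3 / 4 3 1 2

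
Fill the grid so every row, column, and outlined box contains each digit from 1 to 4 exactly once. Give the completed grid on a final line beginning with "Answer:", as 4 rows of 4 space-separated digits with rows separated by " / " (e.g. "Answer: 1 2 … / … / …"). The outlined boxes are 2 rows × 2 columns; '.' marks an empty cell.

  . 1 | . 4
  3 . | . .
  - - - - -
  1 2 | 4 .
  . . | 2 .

Step 1. [r4c2∈{3,4}] 3 has one home in col 2: r4c2 ⇒ r4c2=3.
Step 2. [r2c4∈{1,2}] in row 2, 2 fits only at r2c4 ⇒ r2c4=2.
Step 3. [r4c1∈{4}] only 4 remains possible at r4c1, so r4c1=4.
Step 4. [r1c1∈{2}] r1c1's peers cover all but 2 ⇒ r1c1=2.
Step 5. [r1c3∈{3}] r1c3 has the single candidate 3 ⇒ r1c3=3.
Step 6. [r4c4∈{1}] r4c4 is down to just 1, so r4c4=1.
Step 7. [r2c3∈{1}] r2c3 is down to just 1 ⇒ r2c3=1.
Step 8. [r2c2∈{4}] r2c2 is down to just 4 ⇒ r2c2=4.
Step 9. [r3c4∈{3}] nothing but 3 survives at r3c4. So r3c4=3.

Answer: 2 1 3 4 / 3 4 1 2 / 1 2 4 3 / 4 3 2 1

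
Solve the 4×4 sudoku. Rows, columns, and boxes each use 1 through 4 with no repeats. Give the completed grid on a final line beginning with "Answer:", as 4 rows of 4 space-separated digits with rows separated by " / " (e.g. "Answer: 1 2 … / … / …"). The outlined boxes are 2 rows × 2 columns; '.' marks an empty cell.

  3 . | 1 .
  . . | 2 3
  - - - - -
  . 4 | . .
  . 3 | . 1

Step 1. [r3c1∈{1,2}] row 3 places 1 nowhere but r3c1, so r3c1=1.
Step 2. [r1c4∈{4}] only 4 remains possible at r1c4 ⇒ r1c4=4.
Step 3. [r2c1∈{4}] r2c1 is down to just 4. So r2c1=4.
Step 4. [r1c2∈{2}] r1c2 is down to just 2 ⇒ r1c2=2.
Step 5. [r4c1∈{2}] only 2 remains possible at r4c1 ⇒ r4c1=2.
Step 6. [r4c3∈{4}] r4c3 has the single candidate 4 ⇒ r4c3=4.
Step 7. [r3c3∈{3}] r3c3 has the single candidate 3 ⇒ r3c3=3.
Step 8. [r2c2∈{1}] only 1 remains possible at r2c2 ⇒ r2c2=1.
Step 9. [r3c4∈{2}] r3c4's peers cover all but 2 ⇒ r3c4=2.

Answer: 3 2 1 4 / 4 1 2 3 / 1 4 3 2 / 2 3 4 1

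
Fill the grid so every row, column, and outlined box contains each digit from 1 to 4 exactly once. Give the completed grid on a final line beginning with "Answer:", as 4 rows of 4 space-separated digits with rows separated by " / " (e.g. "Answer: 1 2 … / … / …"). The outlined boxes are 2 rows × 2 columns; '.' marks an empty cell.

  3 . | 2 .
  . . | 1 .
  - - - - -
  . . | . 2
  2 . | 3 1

Step 1. [r4c2∈{4}] only 4 remains possible at r4c2, so r4c2=4.
Step 2. [r2c4∈{3,4}] across row 2, 3 lands solely at r2c4 ⇒ r2c4=3.
Step 3. [r3c1∈{1}] r3c1 has the single candidate 1, so r3c1=1.
Step 4. [r2c1∈{4}] r2c1 is down to just 4 ⇒ r2c1=4.
Step 5. [r3c3∈{4}] r3c3 is down to just 4 ⇒ r3c3=4.
Step 6. [r2c2∈{2}] r2c2 is down to just 2 ⇒ r2c2=2.
Step 7. [r3c2∈{3}] nothing but 3 survives at r3c2 ⇒ r3c2=3.
Step 8. [r1c2∈{1}] only 1 remains possible at r1c2 ⇒ r1c2=1.
Step 9. [r1c4∈{4}] r1c4 is down to just 4 ⇒ r1c4=4.

Answer: 3 1 2 4 / 4 2 1 3 / 1 3 4 2 / 2 4 3 1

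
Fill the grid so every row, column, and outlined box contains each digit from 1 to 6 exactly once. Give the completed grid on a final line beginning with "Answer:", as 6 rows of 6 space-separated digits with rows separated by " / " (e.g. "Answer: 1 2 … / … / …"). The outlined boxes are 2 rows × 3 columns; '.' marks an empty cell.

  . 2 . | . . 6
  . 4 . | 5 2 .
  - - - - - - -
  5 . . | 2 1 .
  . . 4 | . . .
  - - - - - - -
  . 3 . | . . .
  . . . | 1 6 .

Step 1. [r6c6∈{2,3,4,5}] 3 has one home in row 6: r6c6 ⇒ r6c6=3.
Step 2. [r4c1∈{1,2,3,6}] r4c1 is the only open cell in row 4 admitting 2 ⇒ r4c1=2.
Step 3. [r5c4∈{4}] nothing but 4 survives at r5c4 ⇒ r5c4=4.
Step 4. [r1c4∈{3}] only 3 remains possible at r1c4 ⇒ r1c4=3.
Step 5. [r1c1∈{1}] nothing but 1 survives at r1c1 ⇒ r1c1=1.
Step 6. [r5c5∈{5}] r5c5's peers cover all but 5 ⇒ r5c5=5.
Step 7. [r2c1∈{3,6}] r2c1 is the only open cell in col 1 admitting 3 ⇒ r2c1=3.
Step 8. [r5c3∈{1,2,6}] in row 5, 1 fits only at r5c3. So r5c3=1.
Step 9. [r3c2∈{6}] nothing but 6 survives at r3c2 ⇒ r3c2=6.
Step 10. [r1c3∈{5}] r1c3 is down to just 5 ⇒ r1c3=5.
Step 11. [r3c6∈{4}] only 4 remains possible at r3c6, so r3c6=4.
Step 12. [r4c4∈{6}] nothing but 6 survives at r4c4, so r4c4=6.
Step 13. [r2c6∈{1}] nothing but 1 survives at r2c6 ⇒ r2c6=1.
Step 14. [r4c5∈{3}] nothing but 3 survives at r4c5 ⇒ r4c5=3.
Step 15. [r2c3∈{6}] only 6 remains possible at r2c3, so r2c3=6.
Step 16. [r4c6∈{5}] r4c6's peers cover all but 5, so r4c6=5.
Step 17. [r3c3∈{3}] only 3 remains possible at r3c3, so r3c3=3.
Step 18. [r1c5∈{4}] only 4 remains possible at r1c5 ⇒ r1c5=4.
Step 19. [r5c6∈{2}] r5c6 is down to just 2 ⇒ r5c6=2.
Step 20. [r4c2∈{1}] only 1 remains possible at r4c2. So r4c2=1.
Step 21. [r6c2∈{5}] r6c2's peers cover all but 5, so r6c2=5.
Step 22. [r6c3∈{2}] only 2 remains possible at r6c3, so r6c3=2.
Step 23. [r6c1∈{4}] nothing but 4 survives at r6c1 ⇒ r6c1=4.
Step 24. [r5c1∈{6}] nothing but 6 survives at r5c1, so r5c1=6.

Answer: 1 2 5 3 4 6 / 3 4 6 5 2 1 / 5 6 3 2 1 4 / 2 1 4 6 3 5 / 6 3 1 4 5 2 / 4 5 2 1 6 3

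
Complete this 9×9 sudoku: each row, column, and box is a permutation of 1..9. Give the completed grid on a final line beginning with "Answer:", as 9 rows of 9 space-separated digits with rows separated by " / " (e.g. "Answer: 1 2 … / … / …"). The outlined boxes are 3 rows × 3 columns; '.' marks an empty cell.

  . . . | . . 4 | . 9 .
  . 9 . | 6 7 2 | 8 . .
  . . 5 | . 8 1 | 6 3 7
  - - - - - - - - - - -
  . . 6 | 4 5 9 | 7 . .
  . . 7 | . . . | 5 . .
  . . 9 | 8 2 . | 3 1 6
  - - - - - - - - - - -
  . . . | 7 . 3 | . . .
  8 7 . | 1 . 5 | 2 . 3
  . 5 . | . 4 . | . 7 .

Step 1. [r7c7∈{1,4,9}] col 7 places 4 nowhere but r7c7. So r7c7=4.
Step 2. [r1c9∈{1,2,5}] in box 3, 2 fits only at r1c9, so r1c9=2.
Step 3. [r4c9∈{8}] only 8 remains possible at r4c9. So r4c9=8.
Step 4. [r9c7∈{1,9}] r9c7 is the only open cell in col 7 admitting 9. So r9c7=9.
Step 5. [r5c2∈{1,2,3,4,8}] r5c2 is the only open cell in row 5 admitting 8, so r5c2=8.
Step 6. [r1c5∈{3}] only 3 remains possible at r1c5. So r1c5=3.
Step 7. [r4c2∈{1,2,3}] r4c2 is the only open cell in col 2 admitting 3. So r4c2=3.
Step 8. [r4c1∈{1,2}] 1 has one home in row 4: r4c1 ⇒ r4c1=1.
Step 9. [r5c1∈{2,4}] r5c1 is the only open cell in box 4 admitting 2 ⇒ r5c1=2.
Step 10. [r3c1∈{4}] only 4 remains possible at r3c1. So r3c1=4.
Step 11. [r9c9∈{1}] r9c9's peers cover all but 1 ⇒ r9c9=1.
Step 12. [r2c3∈{1,3}] across row 2, 1 lands solely at r2c3. So r2c3=1.
Step 13. [r8c5∈{6,9}] row 8 places 9 nowhere but r8c5. So r8c5=9.
Step 14. [r7c5∈{6}] r7c5's peers cover all but 6, so r7c5=6.
Step 15. [r7c9∈{5}] only 5 remains possible at r7c9. So r7c9=5.
Step 16. [r2c9∈{4}] r2c9 is down to just 4. So r2c9=4.
Step 17. [r7c3∈{2}] only 2 remains possible at r7c3 ⇒ r7c3=2.
Step 18. [r9c1∈{3,6}] 6 has one home in row 9: r9c1, so r9c1=6.
Step 19. [r5c6∈{6}] only 6 remains possible at r5c6, so r5c6=6.
Step 20. [r7c2∈{1}] r7c2 has the single candidate 1, so r7c2=1.
Step 21. [r6c6∈{7}] r6c6 is down to just 7, so r6c6=7.
Step 22. [r1c4∈{5}] r1c4 is down to just 5. So r1c4=5.
Step 23. [r9c3∈{3}] r9c3's peers cover all but 3, so r9c3=3.
Step 24. [r5c9∈{9}] only 9 remains possible at r5c9 ⇒ r5c9=9.
Step 25. [r4c8∈{2}] r4c8's peers cover all but 2. So r4c8=2.
Step 26. [r7c8∈{8}] nothing but 8 survives at r7c8 ⇒ r7c8=8.
Step 27. [r8c3∈{4}] nothing but 4 survives at r8c3 ⇒ r8c3=4.
Step 28. [r2c1∈{3}] r2c1 has the single candidate 3 ⇒ r2c1=3.
Step 29. [r3c2∈{2}] r3c2 has the single candidate 2, so r3c2=2.
Step 30. [r5c8∈{4}] r5c8 is down to just 4 ⇒ r5c8=4.
Step 31. [r1c1∈{7}] r1c1 is down to just 7 ⇒ r1c1=7.
Step 32. [r1c2∈{6}] nothing but 6 survives at r1c2. So r1c2=6.
Step 33. [r6c2∈{4}] only 4 remains possible at r6c2. So r6c2=4.
Step 34. [r9c6∈{8}] r9c6 has the single candidate 8 ⇒ r9c6=8.
Step 35. [r6c1∈{5}] nothing but 5 survives at r6c1. So r6c1=5.
Step 36. [r1c7∈{1}] r1c7 has the single candidate 1 ⇒ r1c7=1.
Step 37. [r3c4∈{9}] nothing but 9 survives at r3c4. So r3c4=9.
Step 38. [r9c4∈{2}] r9c4's peers cover all but 2, so r9c4=2.
Step 39. [r8c8∈{6}] r8c8 is down to just 6 ⇒ r8c8=6.
Step 40. [r2c8∈{5}] r2c8's peers cover all but 5 ⇒ r2c8=5.
Step 41. [r1c3∈{8}] r1c3 is down to just 8 ⇒ r1c3=8.
Step 42. [r5c4∈{3}] r5c4's peers cover all but 3. So r5c4=3.
Step 43. [r7c1∈{9}] r7c1 has the single candidate 9, so r7c1=9.
Step 44. [r5c5∈{1}] r5c5's peers cover all but 1 ⇒ r5c5=1.

Answer: 7 6 8 5 3 4 1 9 2 / 3 9 1 6 7 2 8 5 4 / 4 2 5 9 8 1 6 3 7 / 1 3 6 4 5 9 7 2 8 / 2 8 7 3 1 6 5 4 9 / 5 4 9 8 2 7 3 1 6 / 9 1 2 7 6 3 4 8 5 / 8 7 4 1 9 5 2 6 3 / 6 5 3 2 4 8 9 7 1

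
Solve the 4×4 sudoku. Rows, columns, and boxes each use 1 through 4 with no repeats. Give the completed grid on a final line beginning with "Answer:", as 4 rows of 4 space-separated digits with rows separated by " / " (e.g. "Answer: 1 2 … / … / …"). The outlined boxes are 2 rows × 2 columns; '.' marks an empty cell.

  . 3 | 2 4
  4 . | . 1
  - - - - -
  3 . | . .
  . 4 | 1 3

Step 1. [r2c2∈{2}] nothing but 2 survives at r2c2, so r2c2=2.
Step 2. [r1c1∈{1}] r1c1 is down to just 1 ⇒ r1c1=1.
Step 3. [r3c3∈{4}] r3c3 is down to just 4, so r3c3=4.
Step 4. [r3c2∈{1}] r3c2 has the single candidate 1 ⇒ r3c2=1.
Step 5. [r2c3∈{3}] r2c3 has the single candidate 3, so r2c3=3.
Step 6. [r3c4∈{2}] r3c4 has the single candidate 2, so r3c4=2.
Step 7. [r4c1∈{2}] r4c1 has the single candidate 2. So r4c1=2.

Answer: 1 3 2 4 / 4 2 3 1 / 3 1 4 2 / 2 4 1 3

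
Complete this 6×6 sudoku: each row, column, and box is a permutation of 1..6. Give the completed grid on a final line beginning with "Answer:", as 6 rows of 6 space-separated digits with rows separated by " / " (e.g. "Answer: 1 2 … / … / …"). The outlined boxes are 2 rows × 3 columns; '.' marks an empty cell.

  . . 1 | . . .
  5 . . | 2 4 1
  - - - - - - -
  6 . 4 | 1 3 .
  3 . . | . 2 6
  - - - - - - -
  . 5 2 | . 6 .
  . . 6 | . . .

Step 1. [r6c2∈{1,3,4}] 3 has one home in box 5: r6c2, so r6c2=3.
Step 2. [r3c6∈{5}] r3c6's peers cover all but 5 ⇒ r3c6=5.
Step 3. [r1c4∈{3,5,6}] col 4 places 6 nowhere but r1c4 ⇒ r1c4=6.
Step 4. [r6c4∈{4,5}] r6c4 is the only open cell in col 4 admitting 5, so r6c4=5.
Step 5. [r5c4∈{3,4}] in col 4, 3 fits only at r5c4. So r5c4=3.
Step 6. [r5c1∈{1,4}] in row 5, 1 fits only at r5c1 ⇒ r5c1=1.
Step 7. [r1c1∈{2,4}] r1c1 is the only open cell in col 1 admitting 2 ⇒ r1c1=2.
Step 8. [r6c1∈{4}] only 4 remains possible at r6c1 ⇒ r6c1=4.
Step 9. [r1c6∈{3}] nothing but 3 survives at r1c6, so r1c6=3.
Step 10. [r6c6∈{2}] r6c6's peers cover all but 2 ⇒ r6c6=2.
Step 11. [r1c5∈{5}] r1c5 has the single candidate 5 ⇒ r1c5=5.
Step 12. [r6c5∈{1}] r6c5 is down to just 1, so r6c5=1.
Step 13. [r4c2∈{1}] only 1 remains possible at r4c2, so r4c2=1.
Step 14. [r2c2∈{6}] r2c2 is down to just 6. So r2c2=6.
Step 15. [r2c3∈{3}] r2c3 is down to just 3. So r2c3=3.
Step 16. [r1c2∈{4}] r1c2's peers cover all but 4, so r1c2=4.
Step 17. [r5c6∈{4}] r5c6's peers cover all but 4, so r5c6=4.
Step 18. [r4c4∈{4}] nothing but 4 survives at r4c4, so r4c4=4.
Step 19. [r4c3∈{5}] r4c3 has the single candidate 5 ⇒ r4c3=5.
Step 20. [r3c2∈{2}] r3c2's peers cover all but 2 ⇒ r3c2=2.

Answer: 2 4 1 6 5 3 / 5 6 3 2 4 1 / 6 2 4 1 3 5 / 3 1 5 4 2 6 / 1 5 2 3 6 4 / 4 3 6 5 1 2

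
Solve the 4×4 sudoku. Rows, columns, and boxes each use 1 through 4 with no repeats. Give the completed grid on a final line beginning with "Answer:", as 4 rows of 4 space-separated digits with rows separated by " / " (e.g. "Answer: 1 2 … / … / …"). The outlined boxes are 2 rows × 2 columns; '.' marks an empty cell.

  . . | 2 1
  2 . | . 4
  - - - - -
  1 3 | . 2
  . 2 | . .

Step 1. [r4c1∈{4}] only 4 remains possible at r4c1, so r4c1=4.
Step 2. [r4c4∈{3}] only 3 remains possible at r4c4, so r4c4=3.
Step 3. [r1c1∈{3}] nothing but 3 survives at r1c1. So r1c1=3.
Step 4. [r2c2∈{1}] r2c2 is down to just 1. So r2c2=1.
Step 5. [r3c3∈{4}] only 4 remains possible at r3c3. So r3c3=4.
Step 6. [r2c3∈{3}] r2c3's peers cover all but 3 ⇒ r2c3=3.
Step 7. [r4c3∈{1}] r4c3 is down to just 1 ⇒ r4c3=1.
Step 8. [r1c2∈{4}] nothing but 4 survives at r1c2, so r1c2=4.

Answer: 3 4 2 1 / 2 1 3 4 / 1 3 4 2 / 4 2 1 3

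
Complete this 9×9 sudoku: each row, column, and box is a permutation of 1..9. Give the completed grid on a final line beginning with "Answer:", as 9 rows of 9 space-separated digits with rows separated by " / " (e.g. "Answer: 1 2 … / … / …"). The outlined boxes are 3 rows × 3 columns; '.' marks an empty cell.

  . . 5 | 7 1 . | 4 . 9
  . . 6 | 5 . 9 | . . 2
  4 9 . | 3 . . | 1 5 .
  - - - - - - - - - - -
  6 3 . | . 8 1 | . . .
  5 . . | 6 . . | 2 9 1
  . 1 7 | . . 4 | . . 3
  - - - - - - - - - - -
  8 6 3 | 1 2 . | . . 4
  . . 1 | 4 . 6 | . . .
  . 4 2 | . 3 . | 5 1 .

Step 1. [r7c8∈{7}] nothing but 7 survives at r7c8. So r7c8=7.
Step 2. [r3c3∈{8}] r3c3's peers cover all but 8, so r3c3=8.
Step 3. [r1c8∈{3,6,8}] in row 1, 6 fits only at r1c8 ⇒ r1c8=6.
Step 4. [r9c4∈{8,9}] 8 has one home in col 4: r9c4, so r9c4=8.
Step 5. [r8c5∈{5,7,9}] r8c5 is the only open cell in box 8 admitting 9 ⇒ r8c5=9.
Step 6. [r6c8∈{8}] r6c8's peers cover all but 8, so r6c8=8.
Step 7. [r2c8∈{3}] r2c8 has the single candidate 3, so r2c8=3.
Step 8. [r8c1∈{7}] nothing but 7 survives at r8c1 ⇒ r8c1=7.
Step 9. [r6c1∈{2,9}] 2 has one home in box 4: r6c1 ⇒ r6c1=2.
Step 10. [r4c7∈{7}] r4c7 is down to just 7 ⇒ r4c7=7.
Step 11. [r4c3∈{4,9}] r4c3 is the only open cell in col 3 admitting 9. So r4c3=9.
Step 12. [r3c6∈{2}] r3c6 is down to just 2, so r3c6=2.
Step 13. [r8c9∈{8}] nothing but 8 survives at r8c9 ⇒ r8c9=8.
Step 14. [r5c6∈{3,7}] 3 has one home in row 5: r5c6, so r5c6=3.
Step 15. [r9c9∈{6}] r9c9's peers cover all but 6, so r9c9=6.
Step 16. [r2c5∈{4}] r2c5 is down to just 4 ⇒ r2c5=4.
Step 17. [r4c9∈{5}] r4c9 is down to just 5, so r4c9=5.
Step 18. [r8c7∈{3}] nothing but 3 survives at r8c7 ⇒ r8c7=3.
Step 19. [r8c2∈{5}] r8c2's peers cover all but 5. So r8c2=5.
Step 20. [r1c2∈{2}] only 2 remains possible at r1c2. So r1c2=2.
Step 21. [r6c5∈{5}] only 5 remains possible at r6c5. So r6c5=5.
Step 22. [r1c1∈{3}] only 3 remains possible at r1c1 ⇒ r1c1=3.
Step 23. [r5c2∈{8}] nothing but 8 survives at r5c2 ⇒ r5c2=8.
Step 24. [r4c4∈{2}] r4c4 has the single candidate 2. So r4c4=2.
Step 25. [r7c6∈{5}] r7c6 has the single candidate 5. So r7c6=5.
Step 26. [r8c8∈{2}] r8c8 is down to just 2, so r8c8=2.
Step 27. [r2c7∈{8}] r2c7 has the single candidate 8. So r2c7=8.
Step 28. [r3c9∈{7}] r3c9 is down to just 7 ⇒ r3c9=7.
Step 29. [r4c8∈{4}] r4c8 is down to just 4, so r4c8=4.
Step 30. [r9c1∈{9}] r9c1 is down to just 9. So r9c1=9.
Step 31. [r2c2∈{7}] r2c2 is down to just 7, so r2c2=7.
Step 32. [r6c4∈{9}] r6c4's peers cover all but 9, so r6c4=9.
Step 33. [r5c3∈{4}] r5c3's peers cover all but 4, so r5c3=4.
Step 34. [r5c5∈{7}] r5c5 has the single candidate 7. So r5c5=7.
Step 35. [r9c6∈{7}] r9c6 is down to just 7. So r9c6=7.
Step 36. [r6c7∈{6}] r6c7 has the single candidate 6, so r6c7=6.
Step 37. [r2c1∈{1}] r2c1's peers cover all but 1, so r2c1=1.
Step 38. [r7c7∈{9}] r7c7's peers cover all but 9. So r7c7=9.
Step 39. [r3c5∈{6}] only 6 remains possible at r3c5 ⇒ r3c5=6.
Step 40. [r1c6∈{8}] r1c6 has the single candidate 8. So r1c6=8.

Answer: 3 2 5 7 1 8 4 6 9 / 1 7 6 5 4 9 8 3 2 / 4 9 8 3 6 2 1 5 7 / 6 3 9 2 8 1 7 4 5 / 5 8 4 6 7 3 2 9 1 / 2 1 7 9 5 4 6 8 3 / 8 6 3 1 2 5 9 7 4 / 7 5 1 4 9 6 3 2 8 / 9 4 2 8 3 7 5 1 6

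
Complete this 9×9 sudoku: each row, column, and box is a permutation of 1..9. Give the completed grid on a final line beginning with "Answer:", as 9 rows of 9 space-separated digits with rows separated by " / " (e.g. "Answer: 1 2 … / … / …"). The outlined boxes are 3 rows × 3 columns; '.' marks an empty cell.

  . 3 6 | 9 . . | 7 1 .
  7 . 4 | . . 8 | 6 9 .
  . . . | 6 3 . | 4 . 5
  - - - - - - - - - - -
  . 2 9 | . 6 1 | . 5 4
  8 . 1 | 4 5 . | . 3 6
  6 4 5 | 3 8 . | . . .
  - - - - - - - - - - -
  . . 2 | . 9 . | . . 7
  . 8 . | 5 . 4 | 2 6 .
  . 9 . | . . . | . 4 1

Step 1. [r5c6∈{2,7,9}] across row 5, 2 lands solely at r5c6 ⇒ r5c6=2.
Step 2. [r7c8∈{8}] only 8 remains possible at r7c8. So r7c8=8.
Step 3. [r7c4∈{1}] only 1 remains possible at r7c4. So r7c4=1.
Step 4. [r3c8∈{2}] r3c8 has the single candidate 2, so r3c8=2.
Step 5. [r8c5∈{7}] nothing but 7 survives at r8c5, so r8c5=7.
Step 6. [r8c3∈{3}] nothing but 3 survives at r8c3, so r8c3=3.
Step 7. [r9c1∈{5}] r9c1's peers cover all but 5. So r9c1=5.
Step 8. [r2c4∈{2}] r2c4 has the single candidate 2, so r2c4=2.
Step 9. [r6c6∈{7,9}] in col 6, 9 fits only at r6c6, so r6c6=9.
Step 10. [r9c7∈{3}] r9c7 has the single candidate 3 ⇒ r9c7=3.
Step 11. [r3c2∈{1}] r3c2 has the single candidate 1, so r3c2=1.
Step 12. [r7c2∈{6}] only 6 remains possible at r7c2, so r7c2=6.
Step 13. [r4c7∈{8}] r4c7 has the single candidate 8. So r4c7=8.
Step 14. [r9c5∈{2}] r9c5's peers cover all but 2. So r9c5=2.
Step 15. [r9c3∈{7}] r9c3 is down to just 7. So r9c3=7.
Step 16. [r2c5∈{1}] r2c5's peers cover all but 1. So r2c5=1.
Step 17. [r5c7∈{9}] only 9 remains possible at r5c7 ⇒ r5c7=9.
Step 18. [r6c9∈{2}] r6c9 is down to just 2. So r6c9=2.
Step 19. [r9c4∈{8}] r9c4's peers cover all but 8 ⇒ r9c4=8.
Step 20. [r3c6∈{7}] only 7 remains possible at r3c6 ⇒ r3c6=7.
Step 21. [r9c6∈{6}] nothing but 6 survives at r9c6. So r9c6=6.
Step 22. [r7c1∈{4}] nothing but 4 survives at r7c1 ⇒ r7c1=4.
Step 23. [r1c1∈{2}] r1c1 is down to just 2, so r1c1=2.
Step 24. [r8c1∈{1}] only 1 remains possible at r8c1. So r8c1=1.
Step 25. [r5c2∈{7}] nothing but 7 survives at r5c2, so r5c2=7.
Step 26. [r7c6∈{3}] only 3 remains possible at r7c6. So r7c6=3.
Step 27. [r4c1∈{3}] r4c1's peers cover all but 3 ⇒ r4c1=3.
Step 28. [r6c8∈{7}] r6c8 has the single candidate 7. So r6c8=7.
Step 29. [r1c5∈{4}] r1c5's peers cover all but 4. So r1c5=4.
Step 30. [r1c6∈{5}] nothing but 5 survives at r1c6 ⇒ r1c6=5.
Step 31. [r4c4∈{7}] only 7 remains possible at r4c4 ⇒ r4c4=7.
Step 32. [r1c9∈{8}] only 8 remains possible at r1c9 ⇒ r1c9=8.
Step 33. [r2c2∈{5}] nothing but 5 survives at r2c2 ⇒ r2c2=5.
Step 34. [r6c7∈{1}] nothing but 1 survives at r6c7 ⇒ r6c7=1.
Step 35. [r8c9∈{9}] nothing but 9 survives at r8c9. So r8c9=9.
Step 36. [r3c3∈{8}] r3c3 is down to just 8 ⇒ r3c3=8.
Step 37. [r7c7∈{5}] only 5 remains possible at r7c7 ⇒ r7c7=5.
Step 38. [r3c1∈{9}] r3c1 is down to just 9, so r3c1=9.
Step 39. [r2c9∈{3}] r2c9 has the single candidate 3, so r2c9=3.

Answer: 2 3 6 9 4 5 7 1 8 / 7 5 4 2 1 8 6 9 3 / 9 1 8 6 3 7 4 2 5 / 3 2 9 7 6 1 8 5 4 / 8 7 1 4 5 2 9 3 6 / 6 4 5 3 8 9 1 7 2 / 4 6 2 1 9 3 5 8 7 / 1 8 3 5 7 4 2 6 9 / 5 9 7 8 2 6 3 4 1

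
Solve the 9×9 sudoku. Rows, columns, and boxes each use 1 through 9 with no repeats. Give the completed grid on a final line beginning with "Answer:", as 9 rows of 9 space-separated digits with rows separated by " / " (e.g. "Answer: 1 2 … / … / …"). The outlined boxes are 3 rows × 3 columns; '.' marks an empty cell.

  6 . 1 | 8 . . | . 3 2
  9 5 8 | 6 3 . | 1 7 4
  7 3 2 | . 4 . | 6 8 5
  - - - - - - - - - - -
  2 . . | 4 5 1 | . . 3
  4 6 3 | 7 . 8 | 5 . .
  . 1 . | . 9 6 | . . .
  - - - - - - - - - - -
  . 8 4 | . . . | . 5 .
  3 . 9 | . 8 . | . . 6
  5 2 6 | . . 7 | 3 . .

Step 1. [r9c5∈{1}] r9c5's peers cover all but 1, so r9c5=1.
Step 2. [r9c4∈{9}] nothing but 9 survives at r9c4 ⇒ r9c4=9.
Step 3. [r8c8∈{1,2,4}] 1 has one home in row 8: r8c8, so r8c8=1.
Step 4. [r4c7∈{7,8,9}] in row 4, 8 fits only at r4c7, so r4c7=8.
Step 5. [r6c9∈{7}] only 7 remains possible at r6c9, so r6c9=7.
Step 6. [r5c5∈{2}] r5c5's peers cover all but 2, so r5c5=2.
Step 7. [r7c7∈{2,7,9}] 7 has one home in row 7: r7c7 ⇒ r7c7=7.
Step 8. [r8c7∈{2,4}] in box 9, 2 fits only at r8c7. So r8c7=2.
Step 9. [r4c2∈{7,9}] across col 2, 9 lands solely at r4c2 ⇒ r4c2=9.
Step 10. [r7c6∈{2,3}] in col 6, 3 fits only at r7c6 ⇒ r7c6=3.
Step 11. [r1c6∈{5,9}] in row 1, 5 fits only at r1c6 ⇒ r1c6=5.
Step 12. [r6c7∈{4}] r6c7 has the single candidate 4. So r6c7=4.
Step 13. [r5c9∈{1,9}] row 5 places 1 nowhere but r5c9, so r5c9=1.
Step 14. [r3c4∈{1}] r3c4 is down to just 1. So r3c4=1.
Step 15. [r4c8∈{6}] r4c8's peers cover all but 6. So r4c8=6.
Step 16. [r9c8∈{4}] nothing but 4 survives at r9c8, so r9c8=4.
Step 17. [r1c2∈{4}] only 4 remains possible at r1c2. So r1c2=4.
Step 18. [r6c1∈{8}] r6c1 has the single candidate 8, so r6c1=8.
Step 19. [r8c2∈{7}] only 7 remains possible at r8c2 ⇒ r8c2=7.
Step 20. [r7c9∈{9}] r7c9 has the single candidate 9. So r7c9=9.
Step 21. [r7c5∈{6}] only 6 remains possible at r7c5, so r7c5=6.
Step 22. [r6c3∈{5}] r6c3 is down to just 5, so r6c3=5.
Step 23. [r8c4∈{5}] nothing but 5 survives at r8c4. So r8c4=5.
Step 24. [r7c1∈{1}] only 1 remains possible at r7c1, so r7c1=1.
Step 25. [r4c3∈{7}] r4c3 has the single candidate 7, so r4c3=7.
Step 26. [r6c4∈{3}] only 3 remains possible at r6c4, so r6c4=3.
Step 27. [r2c6∈{2}] r2c6 has the single candidate 2, so r2c6=2.
Step 28. [r3c6∈{9}] r3c6's peers cover all but 9, so r3c6=9.
Step 29. [r1c7∈{9}] nothing but 9 survives at r1c7 ⇒ r1c7=9.
Step 30. [r1c5∈{7}] r1c5's peers cover all but 7, so r1c5=7.
Step 31. [r8c6∈{4}] r8c6's peers cover all but 4 ⇒ r8c6=4.
Step 32. [r9c9∈{8}] r9c9 is down to just 8, so r9c9=8.
Step 33. [r5c8∈{9}] r5c8 is down to just 9 ⇒ r5c8=9.
Step 34. [r6c8∈{2}] r6c8's peers cover all but 2, so r6c8=2.
Step 35. [r7c4∈{2}] only 2 remains possible at r7c4 ⇒ r7c4=2.

Answer: 6 4 1 8 7 5 9 3 2 / 9 5 8 6 3 2 1 7 4 / 7 3 2 1 4 9 6 8 5 / 2 9 7 4 5 1 8 6 3 / 4 6 3 7 2 8 5 9 1 / 8 1 5 3 9 6 4 2 7 / 1 8 4 2 6 3 7 5 9 / 3 7 9 5 8 4 2 1 6 / 5 2 6 9 1 7 3 4 8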